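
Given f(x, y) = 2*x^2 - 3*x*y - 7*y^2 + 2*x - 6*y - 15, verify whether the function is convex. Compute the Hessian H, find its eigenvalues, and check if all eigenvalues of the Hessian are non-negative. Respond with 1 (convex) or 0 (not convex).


The Hessian of f(x,y) = 2*x^2 - 3*x*y - 7*y^2 + 2*x - 6*y - 15 is:
H = [[4, -3], [-3, -14]]
Trace = 4 - 14 = -10
Determinant = 4*-14 - (-3)^2 = -65
Discriminant = (-10)^2 - 4*-65 = 360.0
Eigenvalues: lambda_1 = -14.4868, lambda_2 = 4.4868
The function is not convex.

0


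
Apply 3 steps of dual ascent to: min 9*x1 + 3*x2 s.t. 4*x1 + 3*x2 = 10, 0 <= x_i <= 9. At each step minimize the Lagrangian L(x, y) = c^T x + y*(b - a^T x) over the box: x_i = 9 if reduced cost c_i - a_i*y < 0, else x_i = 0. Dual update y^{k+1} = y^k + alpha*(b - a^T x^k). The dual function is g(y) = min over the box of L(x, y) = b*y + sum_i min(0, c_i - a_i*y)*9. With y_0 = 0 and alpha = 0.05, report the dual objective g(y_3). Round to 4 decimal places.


Dual ascent for LP: min 9*x1 + 3*x2, 4*x1 + 3*x2 = 10, 0 <= x_i <= 9
Step 1: y^k = 0.0, reduced costs: (9.0, 3.0)
  x^k = (0.0, 0.0), subgradient = b - a^T x = 10.0
  y^{k+1} = 0.0 + 0.05*10.0 = 0.5
Step 2: y^k = 0.5, reduced costs: (7.0, 1.5)
  x^k = (0.0, 0.0), subgradient = b - a^T x = 10.0
  y^{k+1} = 0.5 + 0.05*10.0 = 1.0
Step 3: y^k = 1.0, reduced costs: (5.0, 0.0)
  x^k = (0.0, 0.0), subgradient = b - a^T x = 10.0
  y^{k+1} = 1.0 + 0.05*10.0 = 1.5
Dual objective at y_3 = 1.5: reduced costs (3.0, -1.5), box minimizer x = (0.0, 9.0)
g(y_3) = b*y + (c1 - a1*y)*x1 + (c2 - a2*y)*x2 = 10*1.5 + 3.0*0.0 + (-1.5)*9.0 = 15.0 + 0.0 - 13.5 = 1.5


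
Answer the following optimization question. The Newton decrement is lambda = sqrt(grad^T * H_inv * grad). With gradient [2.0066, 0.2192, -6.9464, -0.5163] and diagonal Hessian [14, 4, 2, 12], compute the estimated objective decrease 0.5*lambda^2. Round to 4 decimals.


Step 1: H is diagonal, so H^(-1) * g = [0.1433, 0.0548, -3.4732, -0.043].
Step 2: g^T H^(-1) g = sum_i g_i^2 / H_ii
  = (2.0066)^2/14 + (0.2192)^2/4 + (-6.9464)^2/2 + (-0.5163)^2/12
  = 0.2876 + 0.012 + 24.1262 + 0.0222 = 24.4481
Step 3: Objective decrease = 0.5 * g^T H^(-1) g = 12.224


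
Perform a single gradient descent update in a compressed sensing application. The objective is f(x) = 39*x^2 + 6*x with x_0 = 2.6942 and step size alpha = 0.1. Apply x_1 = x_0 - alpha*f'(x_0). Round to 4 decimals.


We compute the gradient at x_0 and apply the update.
f'(x) = 78*x + 6
f'(2.6942) = 78*2.6942 + 6 = 216.1476
x_1 = 2.6942 - 0.1*216.1476 = -18.9206


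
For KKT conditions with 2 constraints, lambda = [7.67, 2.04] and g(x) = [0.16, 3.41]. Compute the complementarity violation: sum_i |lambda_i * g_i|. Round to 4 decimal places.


KKT complementary slackness check:
lambda_1 * g_1 = 7.67 * 0.16 = 1.2272
lambda_2 * g_2 = 2.04 * 3.41 = 6.9564
Total violation = 1.2272 + 6.9564 = 8.1836


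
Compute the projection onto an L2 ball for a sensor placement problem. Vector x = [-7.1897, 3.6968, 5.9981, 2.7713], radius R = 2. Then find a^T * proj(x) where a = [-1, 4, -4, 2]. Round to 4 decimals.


Step 1: Compute ||x|| (intermediates to 6 decimals).
||x|| = sqrt((-7.1897)^2 + 3.6968^2 + 5.9981^2 + 2.7713^2) = 10.441045
Step 2: Project.
Since ||x|| > R, scale = R/||x|| = 2/10.441045 = 0.191552, proj(x) = scale * x
proj(x) = [-1.377201, 0.708129, 1.148948, 0.530848]
Step 3: Dot product.
a^T * proj(x) = -1*(-1.377201) + 4*0.708129 - 4*1.148948 + 2*0.530848 = 0.6756


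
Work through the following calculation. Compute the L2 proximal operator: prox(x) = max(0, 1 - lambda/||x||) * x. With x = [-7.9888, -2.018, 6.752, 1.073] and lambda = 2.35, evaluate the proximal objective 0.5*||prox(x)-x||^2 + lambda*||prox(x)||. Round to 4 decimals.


Step 1: Compute ||x||.
||x|| = 10.7067
Step 2: Compute scaling factor.
scale = max(0, 1 - 2.35/10.7067) = 0.7805
Step 3: prox(x) = [-6.2354, -1.5751, 5.27, 0.8375]
||prox(x)|| = 8.3567
Step 4: Proximal objective.
0.5*||prox-x||^2 = 2.7613
lambda*||prox|| = 19.6382
Total = 22.3996


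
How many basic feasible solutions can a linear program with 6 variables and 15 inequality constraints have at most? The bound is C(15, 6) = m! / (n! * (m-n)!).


Each vertex corresponds to some choice of n active constraints out of m, so the number of vertices is at most C(m, n) = m! / (n!(m-n)!).
m = 15, n = 6
Numerator: 15 * 14 * 13 * 12 * 11 * 10
Denominator: 6! = 720
C(15, 6) = 5005


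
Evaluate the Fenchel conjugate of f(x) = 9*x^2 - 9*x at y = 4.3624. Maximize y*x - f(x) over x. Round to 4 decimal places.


f*(y) = sup_x {y*x - a*x^2 - b*x} = sup_x {(y-b)*x - a*x^2}
FOC: (y - b) - 2a*x = 0 => x* = (y - b)/(2a)
x* = (4.3624 + 9)/(2*9) = 0.7424
f*(4.3624) = (y-b)^2/(4a) = (4.3624 + 9)^2/(4*9)
= 178.5537/36 = 4.9598


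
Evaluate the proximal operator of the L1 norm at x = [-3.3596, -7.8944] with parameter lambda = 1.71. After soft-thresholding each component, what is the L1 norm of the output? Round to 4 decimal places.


Soft-thresholding with lambda = 1.71:
prox(-3.3596) = sign(-3.3596)*max(|-3.3596| - 1.71, 0) = -1.6496
prox(-7.8944) = sign(-7.8944)*max(|-7.8944| - 1.71, 0) = -6.1844
prox(x) = [-1.6496, -6.1844]
||prox(x)||_1 = 1.6496 + 6.1844 = 7.834


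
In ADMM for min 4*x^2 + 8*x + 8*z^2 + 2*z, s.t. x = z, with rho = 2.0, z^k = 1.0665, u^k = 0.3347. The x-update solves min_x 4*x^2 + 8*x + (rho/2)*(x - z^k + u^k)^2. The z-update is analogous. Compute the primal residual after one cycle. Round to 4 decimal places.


ADMM iteration with rho = 2.0, z^k = 1.0665, u^k = 0.3347
Step 1: x-update.
Minimize 4*x^2 + 8*x + (2.0/2)*(x - 1.0665 + 0.3347)^2
FOC: (2*4 + 2.0)*x = -8 + 2.0*(1.0665 - 0.3347)
x^{k+1} = -0.6536
Step 2: z-update.
Minimize 8*z^2 + 2*z + (2.0/2)*(-0.6536 - z + 0.3347)^2
FOC: (2*8 + 2.0)*z = -2 + 2.0*(-0.6536 + 0.3347)
z^{k+1} = -0.1465
Step 3: u-update.
u^{k+1} = 0.3347 - 0.6536 + 0.1465 = -0.1724
Step 4: Primal residual = |-0.6536 + 0.1465| = 0.5071


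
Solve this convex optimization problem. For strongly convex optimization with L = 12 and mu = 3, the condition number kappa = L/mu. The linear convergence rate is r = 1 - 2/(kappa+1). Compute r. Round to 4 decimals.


Step 1: Compute the condition number.
kappa = L/mu = 12/3 = 4.0
Step 2: Compute the convergence rate.
r = 1 - 2/(kappa + 1) = 1 - 2*mu/(L + mu) = (L - mu)/(L + mu) = 9/15 = 0.6


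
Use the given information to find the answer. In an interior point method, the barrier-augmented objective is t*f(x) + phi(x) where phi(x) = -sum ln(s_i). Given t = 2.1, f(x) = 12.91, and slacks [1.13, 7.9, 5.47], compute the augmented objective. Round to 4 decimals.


Step 1: Compute log-barrier.
ln values: [0.1222, 2.0669, 1.6993]
phi = -(0.1222 + 2.0669 + 1.6993) = -3.8884
Step 2: Compute augmented objective.
t*f(x) = 2.1*12.91 = 27.111
Total = 27.111 - 3.8884 = 23.2226


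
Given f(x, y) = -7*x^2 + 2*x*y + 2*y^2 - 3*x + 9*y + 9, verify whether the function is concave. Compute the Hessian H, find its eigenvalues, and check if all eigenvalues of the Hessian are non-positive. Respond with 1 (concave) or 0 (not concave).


The Hessian of f(x,y) = -7*x^2 + 2*x*y + 2*y^2 - 3*x + 9*y + 9 is:
H = [[-14, 2], [2, 4]]
Trace = -14 + 4 = -10
Determinant = -14*4 - (2)^2 = -60
Discriminant = (-10)^2 - 4*-60 = 340.0
Eigenvalues: lambda_1 = -14.2195, lambda_2 = 4.2195
The function is not concave.

0


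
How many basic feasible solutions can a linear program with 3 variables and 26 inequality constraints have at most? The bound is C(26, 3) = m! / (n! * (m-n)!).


Each vertex corresponds to some choice of n active constraints out of m, so the number of vertices is at most C(m, n) = m! / (n!(m-n)!).
m = 26, n = 3
Numerator: 26 * 25 * 24
Denominator: 3! = 6
C(26, 3) = 2600


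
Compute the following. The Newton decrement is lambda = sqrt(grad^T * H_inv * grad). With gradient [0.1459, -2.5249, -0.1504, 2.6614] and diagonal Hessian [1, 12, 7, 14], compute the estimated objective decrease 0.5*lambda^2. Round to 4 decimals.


Step 1: H is diagonal, so H^(-1) * g = [0.1459, -0.2104, -0.0215, 0.1901].
Step 2: g^T H^(-1) g = sum_i g_i^2 / H_ii
  = (0.1459)^2/1 + (-2.5249)^2/12 + (-0.1504)^2/7 + (2.6614)^2/14
  = 0.0213 + 0.5313 + 0.0032 + 0.5059 = 1.0617
Step 3: Objective decrease = 0.5 * g^T H^(-1) g = 0.5309


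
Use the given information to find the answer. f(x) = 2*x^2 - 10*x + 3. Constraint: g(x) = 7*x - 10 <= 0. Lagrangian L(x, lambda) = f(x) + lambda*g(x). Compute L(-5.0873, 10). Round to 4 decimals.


Step 1: Evaluate f(x).
f(-5.0873) = 2*(-5.0873)^2 - 10*(-5.0873) + 3 = 105.6342
Step 2: Evaluate g(x).
g(-5.0873) = 7*-5.0873 - 10 = -45.6111
Step 3: Compute Lagrangian.
L = 105.6342 + 10*-45.6111 = -350.4768


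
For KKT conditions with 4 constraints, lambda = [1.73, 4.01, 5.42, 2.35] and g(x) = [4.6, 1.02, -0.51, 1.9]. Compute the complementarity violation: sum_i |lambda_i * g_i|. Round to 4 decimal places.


KKT complementary slackness check:
lambda_1 * g_1 = 1.73 * 4.6 = 7.958
lambda_2 * g_2 = 4.01 * 1.02 = 4.0902
lambda_3 * g_3 = 5.42 * -0.51 = -2.7642
lambda_4 * g_4 = 2.35 * 1.9 = 4.465
Total violation = 7.958 + 4.0902 + 2.7642 + 4.465 = 19.2774


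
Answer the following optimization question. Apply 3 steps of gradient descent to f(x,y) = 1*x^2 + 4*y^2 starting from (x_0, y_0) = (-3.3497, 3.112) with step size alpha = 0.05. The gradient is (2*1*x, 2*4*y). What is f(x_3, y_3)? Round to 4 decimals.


Gradient descent on f(x,y) = 1*x^2 + 4*y^2.
Starting point: (-3.3497, 3.112), alpha = 0.05
Step 1: grad_x = 2*1*-3.3497 = -6.6994, grad_y = 2*4*3.112 = 24.896
  x_1 = -3.3497 - 0.05*-6.6994 = -3.0147
  y_1 = 3.112 - 0.05*24.896 = 1.8672
Step 2: grad_x = 2*1*-3.0147 = -6.0295, grad_y = 2*4*1.8672 = 14.9376
  x_2 = -3.0147 - 0.05*-6.0295 = -2.7133
  y_2 = 1.8672 - 0.05*14.9376 = 1.1203
Step 3: grad_x = 2*1*-2.7133 = -5.4265, grad_y = 2*4*1.1203 = 8.9626
  x_3 = -2.7133 - 0.05*-5.4265 = -2.4419
  y_3 = 1.1203 - 0.05*8.9626 = 0.6722
f(-2.4419, 0.6722) = 1*(-2.4419)^2 + 4*0.6722^2 = 7.7704


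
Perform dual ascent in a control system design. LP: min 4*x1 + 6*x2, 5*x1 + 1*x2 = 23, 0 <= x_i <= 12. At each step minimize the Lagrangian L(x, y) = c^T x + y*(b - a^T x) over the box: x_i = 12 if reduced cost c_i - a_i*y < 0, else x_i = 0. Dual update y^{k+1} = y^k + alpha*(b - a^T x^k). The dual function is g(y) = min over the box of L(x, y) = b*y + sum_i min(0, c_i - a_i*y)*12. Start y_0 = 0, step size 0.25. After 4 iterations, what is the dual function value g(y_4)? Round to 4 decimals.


Dual ascent for LP: min 4*x1 + 6*x2, 5*x1 + 1*x2 = 23, 0 <= x_i <= 12
Step 1: y^k = 0.0, reduced costs: (4.0, 6.0)
  x^k = (0.0, 0.0), subgradient = b - a^T x = 23.0
  y^{k+1} = 0.0 + 0.25*23.0 = 5.75
Step 2: y^k = 5.75, reduced costs: (-24.75, 0.25)
  x^k = (12.0, 0.0), subgradient = b - a^T x = -37.0
  y^{k+1} = 5.75 + 0.25*-37.0 = -3.5
Step 3: y^k = -3.5, reduced costs: (21.5, 9.5)
  x^k = (0.0, 0.0), subgradient = b - a^T x = 23.0
  y^{k+1} = -3.5 + 0.25*23.0 = 2.25
Step 4: y^k = 2.25, reduced costs: (-7.25, 3.75)
  x^k = (12.0, 0.0), subgradient = b - a^T x = -37.0
  y^{k+1} = 2.25 + 0.25*-37.0 = -7.0
Dual objective at y_4 = -7.0: reduced costs (39.0, 13.0), box minimizer x = (0.0, 0.0)
g(y_4) = b*y + (c1 - a1*y)*x1 + (c2 - a2*y)*x2 = 23*(-7.0) + 39.0*0.0 + 13.0*0.0 = -161.0 + 0.0 + 0.0 = -161.0


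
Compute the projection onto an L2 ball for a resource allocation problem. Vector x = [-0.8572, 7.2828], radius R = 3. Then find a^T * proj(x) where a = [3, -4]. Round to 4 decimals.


Step 1: Compute ||x|| (intermediates to 6 decimals).
||x|| = sqrt((-0.8572)^2 + 7.2828^2) = 7.333074
Step 2: Project.
Since ||x|| > R, scale = R/||x|| = 3/7.333074 = 0.409105, proj(x) = scale * x
proj(x) = [-0.350685, 2.97943]
Step 3: Dot product.
a^T * proj(x) = 3*(-0.350685) - 4*2.97943 = -12.9698


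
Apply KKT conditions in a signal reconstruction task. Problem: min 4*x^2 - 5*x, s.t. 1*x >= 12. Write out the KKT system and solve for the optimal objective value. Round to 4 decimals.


Step 1: Try lambda = 0 (constraint inactive).
x_unc = 5/(2*4) = 0.625
Check: 1*0.625 = 0.625 < 12 -- violated!
Step 2: Constraint must be active: 1*x = 12
x* = 12/1 = 12.0
lambda = (2*4*12.0 - 5)/1 = 91.0
Step 3: Compute optimal value.
f(x*) = 4*12.0^2 - 5*12.0 = 516.0


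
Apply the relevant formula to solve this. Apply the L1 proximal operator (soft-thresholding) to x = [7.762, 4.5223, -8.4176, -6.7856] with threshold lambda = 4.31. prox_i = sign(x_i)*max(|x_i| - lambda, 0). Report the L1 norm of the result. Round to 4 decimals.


Soft-thresholding with lambda = 4.31:
prox(7.762) = sign(7.762)*max(|7.762| - 4.31, 0) = 3.452
prox(4.5223) = sign(4.5223)*max(|4.5223| - 4.31, 0) = 0.2123
prox(-8.4176) = sign(-8.4176)*max(|-8.4176| - 4.31, 0) = -4.1076
prox(-6.7856) = sign(-6.7856)*max(|-6.7856| - 4.31, 0) = -2.4756
prox(x) = [3.452, 0.2123, -4.1076, -2.4756]
||prox(x)||_1 = 3.452 + 0.2123 + 4.1076 + 2.4756 = 10.2475


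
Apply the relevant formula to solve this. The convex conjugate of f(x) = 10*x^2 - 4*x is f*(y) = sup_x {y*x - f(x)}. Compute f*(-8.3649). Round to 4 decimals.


f*(y) = sup_x {y*x - a*x^2 - b*x} = sup_x {(y-b)*x - a*x^2}
FOC: (y - b) - 2a*x = 0 => x* = (y - b)/(2a)
x* = (-8.3649 + 4)/(2*10) = -0.2182
f*(-8.3649) = (y-b)^2/(4a) = (-8.3649 + 4)^2/(4*10)
= 19.0524/40 = 0.4763


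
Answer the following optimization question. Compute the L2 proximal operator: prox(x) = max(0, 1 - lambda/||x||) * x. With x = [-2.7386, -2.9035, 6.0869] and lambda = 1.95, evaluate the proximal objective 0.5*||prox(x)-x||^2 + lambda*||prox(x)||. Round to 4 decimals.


Step 1: Compute ||x||.
||x|| = 7.2788
Step 2: Compute scaling factor.
scale = max(0, 1 - 1.95/7.2788) = 0.7321
Step 3: prox(x) = [-2.0049, -2.1256, 4.4562]
||prox(x)|| = 5.3288
Step 4: Proximal objective.
0.5*||prox-x||^2 = 1.9013
lambda*||prox|| = 10.3912
Total = 12.2924


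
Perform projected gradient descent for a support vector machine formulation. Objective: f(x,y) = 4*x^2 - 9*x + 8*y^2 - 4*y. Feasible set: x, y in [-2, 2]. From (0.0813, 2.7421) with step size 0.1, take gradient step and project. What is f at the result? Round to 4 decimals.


Step 1: Compute gradient at (0.0813, 2.7421).
grad_x = 2*4*0.0813 - 9 = -8.3496
grad_y = 2*8*2.7421 - 4 = 39.8736
Step 2: Gradient step.
x_raw = 0.0813 - 0.1*-8.3496 = 0.9163
y_raw = 2.7421 - 0.1*39.8736 = -1.2453
Step 3: Project onto [-2, 2].
x_proj = clip(0.9163) = 0.9163
y_proj = clip(-1.2453) = -1.2453
Step 4: Evaluate f.
f(0.9163, -1.2453) = 12.4982


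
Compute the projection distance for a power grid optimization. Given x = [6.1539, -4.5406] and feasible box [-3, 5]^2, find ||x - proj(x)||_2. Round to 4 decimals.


Project each component onto [-3, 5].
clip(6.1539) = 5.0, clip(-4.5406) = -3.0
Projection = [5.0, -3.0]
Squared diffs: [1.3315, 2.3734]
Distance = sqrt(3.7049) = 1.9248


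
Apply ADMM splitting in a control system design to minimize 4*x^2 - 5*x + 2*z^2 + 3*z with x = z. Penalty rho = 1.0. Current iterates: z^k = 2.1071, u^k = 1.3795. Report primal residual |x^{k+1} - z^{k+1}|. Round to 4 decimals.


ADMM iteration with rho = 1.0, z^k = 2.1071, u^k = 1.3795
Step 1: x-update.
Minimize 4*x^2 - 5*x + (1.0/2)*(x - 2.1071 + 1.3795)^2
FOC: (2*4 + 1.0)*x = 5 + 1.0*(2.1071 - 1.3795)
x^{k+1} = 0.6364
Step 2: z-update.
Minimize 2*z^2 + 3*z + (1.0/2)*(0.6364 - z + 1.3795)^2
FOC: (2*2 + 1.0)*z = -3 + 1.0*(0.6364 + 1.3795)
z^{k+1} = -0.1968
Step 3: u-update.
u^{k+1} = 1.3795 + 0.6364 + 0.1968 = 2.2127
Step 4: Primal residual = |0.6364 + 0.1968| = 0.8332


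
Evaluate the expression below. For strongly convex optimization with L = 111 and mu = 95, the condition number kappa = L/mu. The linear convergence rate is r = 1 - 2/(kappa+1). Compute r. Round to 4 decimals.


Step 1: Compute the condition number.
kappa = L/mu = 111/95 = 1.1684
Step 2: Compute the convergence rate.
r = 1 - 2/(kappa + 1) = 1 - 2*mu/(L + mu) = (L - mu)/(L + mu) = 16/206 = 0.0777


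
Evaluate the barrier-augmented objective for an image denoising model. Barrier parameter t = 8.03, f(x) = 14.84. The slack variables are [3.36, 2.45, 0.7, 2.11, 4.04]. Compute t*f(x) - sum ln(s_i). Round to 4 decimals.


Step 1: Compute log-barrier.
ln values: [1.2119, 0.8961, -0.3567, 0.7467, 1.3962]
phi = -(1.2119 + 0.8961 - 0.3567 + 0.7467 + 1.3962) = -3.8943
Step 2: Compute augmented objective.
t*f(x) = 8.03*14.84 = 119.1652
Total = 119.1652 - 3.8943 = 115.2709


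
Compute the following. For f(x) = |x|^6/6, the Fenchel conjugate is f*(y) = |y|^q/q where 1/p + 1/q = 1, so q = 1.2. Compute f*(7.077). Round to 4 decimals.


The conjugate exponent q satisfies 1/p + 1/q = 1.
p = 6, so q = 6/(6 - 1) = 1.2
|y|^q = 7.077^1.2 = 10.4669
f*(7.077) = 10.4669 / 1.2 = 8.7224


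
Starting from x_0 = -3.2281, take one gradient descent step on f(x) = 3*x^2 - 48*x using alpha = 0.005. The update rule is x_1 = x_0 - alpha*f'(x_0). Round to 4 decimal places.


We compute the gradient at x_0 and apply the update.
f'(x) = 6*x - 48
f'(-3.2281) = 6*-3.2281 - 48 = -67.3686
x_1 = -3.2281 - 0.005*-67.3686 = -2.8913


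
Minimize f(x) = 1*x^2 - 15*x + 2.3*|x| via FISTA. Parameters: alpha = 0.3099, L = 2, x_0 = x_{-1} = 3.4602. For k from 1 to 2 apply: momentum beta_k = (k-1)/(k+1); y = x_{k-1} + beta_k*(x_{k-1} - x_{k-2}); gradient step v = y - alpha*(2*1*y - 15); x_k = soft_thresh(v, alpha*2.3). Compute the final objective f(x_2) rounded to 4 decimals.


FISTA on f(x) = 1*x^2 - 15*x + 2.3*|x|
L = 2, alpha = 0.3099
Iteration 1: beta = 0.0, y = 3.4602 + 0.0*(3.4602 - 3.4602) = 3.4602
  grad(y) = -8.0796, v = y - alpha*grad = 5.9641
  prox(v) = soft_thresh(5.9641, 0.7128) = 5.2513
Iteration 2: beta = 0.3333, y = 5.2513 + 0.3333*(5.2513 - 3.4602) = 5.8483
  grad(y) = -3.3033, v = y - alpha*grad = 6.872
  prox(v) = soft_thresh(6.872, 0.7128) = 6.1593
f(x_2) = 1*6.1593^2 - 15*6.1593 + 2.3*|6.1593| = -40.2861


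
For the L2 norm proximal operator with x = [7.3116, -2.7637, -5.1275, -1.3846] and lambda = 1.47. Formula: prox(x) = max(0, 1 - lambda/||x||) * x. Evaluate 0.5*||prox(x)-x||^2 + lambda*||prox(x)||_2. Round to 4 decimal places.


Step 1: Compute ||x||.
||x|| = 9.4502
Step 2: Compute scaling factor.
scale = max(0, 1 - 1.47/9.4502) = 0.8444
Step 3: prox(x) = [6.1743, -2.3338, -4.3299, -1.1692]
||prox(x)|| = 7.9802
Step 4: Proximal objective.
0.5*||prox-x||^2 = 1.0805
lambda*||prox|| = 11.7309
Total = 12.8113


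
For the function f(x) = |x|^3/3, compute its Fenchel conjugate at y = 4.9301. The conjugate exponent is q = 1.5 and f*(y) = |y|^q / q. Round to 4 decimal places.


The conjugate exponent q satisfies 1/p + 1/q = 1.
p = 3, so q = 3/(3 - 1) = 1.5
|y|^q = 4.9301^1.5 = 10.9467
f*(4.9301) = 10.9467 / 1.5 = 7.2978


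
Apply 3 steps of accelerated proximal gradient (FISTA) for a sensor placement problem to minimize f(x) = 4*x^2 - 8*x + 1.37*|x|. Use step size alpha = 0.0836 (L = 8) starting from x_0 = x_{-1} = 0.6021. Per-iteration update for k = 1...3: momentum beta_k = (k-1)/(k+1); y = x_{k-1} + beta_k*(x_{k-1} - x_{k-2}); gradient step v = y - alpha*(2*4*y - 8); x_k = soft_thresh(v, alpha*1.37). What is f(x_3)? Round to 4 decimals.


FISTA on f(x) = 4*x^2 - 8*x + 1.37*|x|
L = 8, alpha = 0.0836
Iteration 1: beta = 0.0, y = 0.6021 + 0.0*(0.6021 - 0.6021) = 0.6021
  grad(y) = -3.1832, v = y - alpha*grad = 0.8682
  prox(v) = soft_thresh(0.8682, 0.1145) = 0.7537
Iteration 2: beta = 0.3333, y = 0.7537 + 0.3333*(0.7537 - 0.6021) = 0.8042
  grad(y) = -1.5663, v = y - alpha*grad = 0.9352
  prox(v) = soft_thresh(0.9352, 0.1145) = 0.8206
Iteration 3: beta = 0.5, y = 0.8206 + 0.5*(0.8206 - 0.7537) = 0.8541
  grad(y) = -1.1673, v = y - alpha*grad = 0.9517
  prox(v) = soft_thresh(0.9517, 0.1145) = 0.8371
f(x_3) = 4*0.8371^2 - 8*0.8371 + 1.37*|0.8371| = -2.747


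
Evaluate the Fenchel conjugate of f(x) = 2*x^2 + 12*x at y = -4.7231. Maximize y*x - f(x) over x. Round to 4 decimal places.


f*(y) = sup_x {y*x - a*x^2 - b*x} = sup_x {(y-b)*x - a*x^2}
FOC: (y - b) - 2a*x = 0 => x* = (y - b)/(2a)
x* = (-4.7231 - 12)/(2*2) = -4.1808
f*(-4.7231) = (y-b)^2/(4a) = (-4.7231 - 12)^2/(4*2)
= 279.6621/8 = 34.9578


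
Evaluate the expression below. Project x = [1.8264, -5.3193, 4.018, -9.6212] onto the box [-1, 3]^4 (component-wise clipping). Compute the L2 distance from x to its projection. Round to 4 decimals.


Project each component onto [-1, 3].
clip(1.8264) = 1.8264, clip(-5.3193) = -1.0, clip(4.018) = 3.0, clip(-9.6212) = -1.0
Projection = [1.8264, -1.0, 3.0, -1.0]
Squared diffs: [0.0, 18.6564, 1.0363, 74.3251]
Distance = sqrt(94.0178) = 9.6963


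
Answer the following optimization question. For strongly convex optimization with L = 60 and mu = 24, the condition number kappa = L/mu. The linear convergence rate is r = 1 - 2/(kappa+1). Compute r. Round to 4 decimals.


Step 1: Compute the condition number.
kappa = L/mu = 60/24 = 2.5
Step 2: Compute the convergence rate.
r = 1 - 2/(kappa + 1) = 1 - 2*mu/(L + mu) = (L - mu)/(L + mu) = 36/84 = 0.4286


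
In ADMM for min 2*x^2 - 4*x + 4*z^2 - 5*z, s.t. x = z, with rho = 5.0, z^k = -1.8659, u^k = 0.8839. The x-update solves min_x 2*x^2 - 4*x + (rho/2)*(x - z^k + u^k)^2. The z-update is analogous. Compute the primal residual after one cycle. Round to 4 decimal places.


ADMM iteration with rho = 5.0, z^k = -1.8659, u^k = 0.8839
Step 1: x-update.
Minimize 2*x^2 - 4*x + (5.0/2)*(x + 1.8659 + 0.8839)^2
FOC: (2*2 + 5.0)*x = 4 + 5.0*(-1.8659 - 0.8839)
x^{k+1} = -1.0832
Step 2: z-update.
Minimize 4*z^2 - 5*z + (5.0/2)*(-1.0832 - z + 0.8839)^2
FOC: (2*4 + 5.0)*z = 5 + 5.0*(-1.0832 + 0.8839)
z^{k+1} = 0.308
Step 3: u-update.
u^{k+1} = 0.8839 - 1.0832 - 0.308 = -0.5073
Step 4: Primal residual = |-1.0832 - 0.308| = 1.3912


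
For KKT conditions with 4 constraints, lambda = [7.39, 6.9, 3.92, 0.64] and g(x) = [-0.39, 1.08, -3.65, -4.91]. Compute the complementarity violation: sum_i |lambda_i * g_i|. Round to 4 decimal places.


KKT complementary slackness check:
lambda_1 * g_1 = 7.39 * -0.39 = -2.8821
lambda_2 * g_2 = 6.9 * 1.08 = 7.452
lambda_3 * g_3 = 3.92 * -3.65 = -14.308
lambda_4 * g_4 = 0.64 * -4.91 = -3.1424
Total violation = 2.8821 + 7.452 + 14.308 + 3.1424 = 27.7845


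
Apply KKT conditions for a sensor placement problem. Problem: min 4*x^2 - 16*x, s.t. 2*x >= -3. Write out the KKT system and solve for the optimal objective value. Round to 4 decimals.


Step 1: Try lambda = 0 (constraint inactive).
Stationarity: 2*4*x - 16 = 0
x* = 16/(2*4) = 2.0
Check constraint: 2*2.0 = 4.0 >= -3 -- satisfied.
Step 2: Compute optimal value.
f(x*) = 4*2.0^2 - 16*2.0 = -16.0


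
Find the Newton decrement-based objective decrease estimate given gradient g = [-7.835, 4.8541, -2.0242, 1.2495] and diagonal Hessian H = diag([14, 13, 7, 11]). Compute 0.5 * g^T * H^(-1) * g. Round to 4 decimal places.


Step 1: H is diagonal, so H^(-1) * g = [-0.5596, 0.3734, -0.2892, 0.1136].
Step 2: g^T H^(-1) g = sum_i g_i^2 / H_ii
  = (-7.835)^2/14 + (4.8541)^2/13 + (-2.0242)^2/7 + (1.2495)^2/11
  = 4.3848 + 1.8125 + 0.5853 + 0.1419 = 6.9246
Step 3: Objective decrease = 0.5 * g^T H^(-1) g = 3.4623


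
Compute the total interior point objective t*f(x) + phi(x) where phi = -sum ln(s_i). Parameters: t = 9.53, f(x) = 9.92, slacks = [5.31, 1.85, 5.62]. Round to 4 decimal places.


Step 1: Compute log-barrier.
ln values: [1.6696, 0.6152, 1.7263]
phi = -(1.6696 + 0.6152 + 1.7263) = -4.0111
Step 2: Compute augmented objective.
t*f(x) = 9.53*9.92 = 94.5376
Total = 94.5376 - 4.0111 = 90.5265


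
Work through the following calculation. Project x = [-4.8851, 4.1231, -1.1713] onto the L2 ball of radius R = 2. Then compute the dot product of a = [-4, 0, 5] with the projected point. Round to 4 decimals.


Step 1: Compute ||x|| (intermediates to 6 decimals).
||x|| = sqrt((-4.8851)^2 + 4.1231^2 + (-1.1713)^2) = 6.498931
Step 2: Project.
Since ||x|| > R, scale = R/||x|| = 2/6.498931 = 0.307743, proj(x) = scale * x
proj(x) = [-1.503355, 1.268855, -0.360459]
Step 3: Dot product.
a^T * proj(x) = -4*(-1.503355) + 0*1.268855 + 5*(-0.360459) = 4.2111


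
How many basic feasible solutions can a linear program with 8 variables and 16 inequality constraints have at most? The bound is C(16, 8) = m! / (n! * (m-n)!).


Each vertex corresponds to some choice of n active constraints out of m, so the number of vertices is at most C(m, n) = m! / (n!(m-n)!).
m = 16, n = 8
Numerator: 16 * 15 * 14 * 13 * 12 * 11 * 10 * 9
Denominator: 8! = 40320
C(16, 8) = 12870


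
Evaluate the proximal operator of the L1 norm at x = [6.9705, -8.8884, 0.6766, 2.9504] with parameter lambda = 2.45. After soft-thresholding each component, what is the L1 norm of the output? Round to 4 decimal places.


Soft-thresholding with lambda = 2.45:
prox(6.9705) = sign(6.9705)*max(|6.9705| - 2.45, 0) = 4.5205
prox(-8.8884) = sign(-8.8884)*max(|-8.8884| - 2.45, 0) = -6.4384
prox(0.6766) = sign(0.6766)*max(|0.6766| - 2.45, 0) = 0.0
prox(2.9504) = sign(2.9504)*max(|2.9504| - 2.45, 0) = 0.5004
prox(x) = [4.5205, -6.4384, 0.0, 0.5004]
||prox(x)||_1 = 4.5205 + 6.4384 + 0.0 + 0.5004 = 11.4593


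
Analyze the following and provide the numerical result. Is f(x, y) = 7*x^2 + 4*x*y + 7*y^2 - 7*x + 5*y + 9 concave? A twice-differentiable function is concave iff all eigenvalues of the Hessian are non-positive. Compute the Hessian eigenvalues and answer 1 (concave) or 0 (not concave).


The Hessian of f(x,y) = 7*x^2 + 4*x*y + 7*y^2 - 7*x + 5*y + 9 is:
H = [[14, 4], [4, 14]]
Trace = 14 + 14 = 28
Determinant = 14*14 - (4)^2 = 180
Discriminant = (28)^2 - 4*180 = 64.0
Eigenvalues: lambda_1 = 10.0, lambda_2 = 18.0
The function is not concave.

0


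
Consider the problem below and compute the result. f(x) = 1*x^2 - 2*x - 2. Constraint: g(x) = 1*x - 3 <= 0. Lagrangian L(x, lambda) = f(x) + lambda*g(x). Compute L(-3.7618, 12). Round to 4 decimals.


Step 1: Evaluate f(x).
f(-3.7618) = 1*(-3.7618)^2 - 2*(-3.7618) - 2 = 19.6747
Step 2: Evaluate g(x).
g(-3.7618) = 1*-3.7618 - 3 = -6.7618
Step 3: Compute Lagrangian.
L = 19.6747 + 12*-6.7618 = -61.4669


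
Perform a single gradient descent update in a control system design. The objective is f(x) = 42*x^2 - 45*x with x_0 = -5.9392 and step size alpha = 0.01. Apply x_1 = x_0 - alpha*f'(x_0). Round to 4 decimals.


We compute the gradient at x_0 and apply the update.
f'(x) = 84*x - 45
f'(-5.9392) = 84*-5.9392 - 45 = -543.8928
x_1 = -5.9392 - 0.01*-543.8928 = -0.5003


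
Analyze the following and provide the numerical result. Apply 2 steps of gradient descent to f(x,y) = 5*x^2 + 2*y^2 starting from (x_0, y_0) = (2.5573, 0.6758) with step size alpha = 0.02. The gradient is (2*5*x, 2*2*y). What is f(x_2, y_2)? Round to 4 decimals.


Gradient descent on f(x,y) = 5*x^2 + 2*y^2.
Starting point: (2.5573, 0.6758), alpha = 0.02
Step 1: grad_x = 2*5*2.5573 = 25.573, grad_y = 2*2*0.6758 = 2.7032
  x_1 = 2.5573 - 0.02*25.573 = 2.0458
  y_1 = 0.6758 - 0.02*2.7032 = 0.6217
Step 2: grad_x = 2*5*2.0458 = 20.4584, grad_y = 2*2*0.6217 = 2.4869
  x_2 = 2.0458 - 0.02*20.4584 = 1.6367
  y_2 = 0.6217 - 0.02*2.4869 = 0.572
f(1.6367, 0.572) = 5*1.6367^2 + 2*0.572^2 = 14.0478


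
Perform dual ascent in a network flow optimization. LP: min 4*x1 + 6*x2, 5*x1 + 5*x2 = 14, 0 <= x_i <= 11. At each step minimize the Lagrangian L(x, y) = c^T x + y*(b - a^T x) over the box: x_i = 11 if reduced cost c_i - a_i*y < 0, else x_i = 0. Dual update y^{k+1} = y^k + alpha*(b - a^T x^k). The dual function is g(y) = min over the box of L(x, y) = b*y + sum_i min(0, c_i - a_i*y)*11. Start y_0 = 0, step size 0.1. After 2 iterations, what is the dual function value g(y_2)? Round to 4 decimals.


Dual ascent for LP: min 4*x1 + 6*x2, 5*x1 + 5*x2 = 14, 0 <= x_i <= 11
Step 1: y^k = 0.0, reduced costs: (4.0, 6.0)
  x^k = (0.0, 0.0), subgradient = b - a^T x = 14.0
  y^{k+1} = 0.0 + 0.1*14.0 = 1.4
Step 2: y^k = 1.4, reduced costs: (-3.0, -1.0)
  x^k = (11.0, 11.0), subgradient = b - a^T x = -96.0
  y^{k+1} = 1.4 + 0.1*-96.0 = -8.2
Dual objective at y_2 = -8.2: reduced costs (45.0, 47.0), box minimizer x = (0.0, 0.0)
g(y_2) = b*y + (c1 - a1*y)*x1 + (c2 - a2*y)*x2 = 14*(-8.2) + 45.0*0.0 + 47.0*0.0 = -114.8 + 0.0 + 0.0 = -114.8


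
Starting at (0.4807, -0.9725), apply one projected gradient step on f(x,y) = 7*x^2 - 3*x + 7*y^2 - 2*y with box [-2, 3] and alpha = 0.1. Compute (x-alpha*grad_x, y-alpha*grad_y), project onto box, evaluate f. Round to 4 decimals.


Step 1: Compute gradient at (0.4807, -0.9725).
grad_x = 2*7*0.4807 - 3 = 3.7298
grad_y = 2*7*-0.9725 - 2 = -15.615
Step 2: Gradient step.
x_raw = 0.4807 - 0.1*3.7298 = 0.1077
y_raw = -0.9725 - 0.1*-15.615 = 0.589
Step 3: Project onto [-2, 3].
x_proj = clip(0.1077) = 0.1077
y_proj = clip(0.589) = 0.589
Step 4: Evaluate f.
f(0.1077, 0.589) = 1.0085


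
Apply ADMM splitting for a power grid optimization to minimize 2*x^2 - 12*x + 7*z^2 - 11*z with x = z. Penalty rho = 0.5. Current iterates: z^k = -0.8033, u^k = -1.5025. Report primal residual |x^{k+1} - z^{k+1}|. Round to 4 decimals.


ADMM iteration with rho = 0.5, z^k = -0.8033, u^k = -1.5025
Step 1: x-update.
Minimize 2*x^2 - 12*x + (0.5/2)*(x + 0.8033 - 1.5025)^2
FOC: (2*2 + 0.5)*x = 12 + 0.5*(-0.8033 + 1.5025)
x^{k+1} = 2.7444
Step 2: z-update.
Minimize 7*z^2 - 11*z + (0.5/2)*(2.7444 - z - 1.5025)^2
FOC: (2*7 + 0.5)*z = 11 + 0.5*(2.7444 - 1.5025)
z^{k+1} = 0.8014
Step 3: u-update.
u^{k+1} = -1.5025 + 2.7444 - 0.8014 = 0.4404
Step 4: Primal residual = |2.7444 - 0.8014| = 1.9429


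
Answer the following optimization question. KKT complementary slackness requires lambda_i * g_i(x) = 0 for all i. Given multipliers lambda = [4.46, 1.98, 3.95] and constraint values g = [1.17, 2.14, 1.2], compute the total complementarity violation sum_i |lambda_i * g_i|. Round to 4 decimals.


KKT complementary slackness check:
lambda_1 * g_1 = 4.46 * 1.17 = 5.2182
lambda_2 * g_2 = 1.98 * 2.14 = 4.2372
lambda_3 * g_3 = 3.95 * 1.2 = 4.74
Total violation = 5.2182 + 4.2372 + 4.74 = 14.1954


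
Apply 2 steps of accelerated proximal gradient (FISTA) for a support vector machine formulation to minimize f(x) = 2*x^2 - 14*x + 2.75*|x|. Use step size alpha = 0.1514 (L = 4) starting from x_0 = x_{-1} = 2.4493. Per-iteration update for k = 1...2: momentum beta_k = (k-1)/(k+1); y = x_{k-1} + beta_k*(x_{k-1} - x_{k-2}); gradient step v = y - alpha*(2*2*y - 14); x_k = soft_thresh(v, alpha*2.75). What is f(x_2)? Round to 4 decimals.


FISTA on f(x) = 2*x^2 - 14*x + 2.75*|x|
L = 4, alpha = 0.1514
Iteration 1: beta = 0.0, y = 2.4493 + 0.0*(2.4493 - 2.4493) = 2.4493
  grad(y) = -4.2028, v = y - alpha*grad = 3.0856
  prox(v) = soft_thresh(3.0856, 0.4164) = 2.6693
Iteration 2: beta = 0.3333, y = 2.6693 + 0.3333*(2.6693 - 2.4493) = 2.7426
  grad(y) = -3.0297, v = y - alpha*grad = 3.2013
  prox(v) = soft_thresh(3.2013, 0.4164) = 2.7849
f(x_2) = 2*2.7849^2 - 14*2.7849 + 2.75*|2.7849| = -15.8188


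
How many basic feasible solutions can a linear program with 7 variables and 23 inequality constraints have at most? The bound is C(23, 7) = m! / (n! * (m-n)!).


Each vertex corresponds to some choice of n active constraints out of m, so the number of vertices is at most C(m, n) = m! / (n!(m-n)!).
m = 23, n = 7
Numerator: 23 * 22 * 21 * 20 * 19 * 18 * 17
Denominator: 7! = 5040
C(23, 7) = 245157


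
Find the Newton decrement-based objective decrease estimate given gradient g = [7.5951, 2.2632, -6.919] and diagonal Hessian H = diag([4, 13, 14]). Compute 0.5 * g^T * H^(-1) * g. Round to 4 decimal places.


Step 1: H is diagonal, so H^(-1) * g = [1.8988, 0.1741, -0.4942].
Step 2: g^T H^(-1) g = sum_i g_i^2 / H_ii
  = (7.5951)^2/4 + (2.2632)^2/13 + (-6.919)^2/14
  = 14.4214 + 0.394 + 3.4195 = 18.2349
Step 3: Objective decrease = 0.5 * g^T H^(-1) g = 9.1174


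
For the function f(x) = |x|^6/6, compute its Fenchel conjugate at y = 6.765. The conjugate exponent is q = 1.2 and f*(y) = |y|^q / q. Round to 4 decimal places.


The conjugate exponent q satisfies 1/p + 1/q = 1.
p = 6, so q = 6/(6 - 1) = 1.2
|y|^q = 6.765^1.2 = 9.9157
f*(6.765) = 9.9157 / 1.2 = 8.263


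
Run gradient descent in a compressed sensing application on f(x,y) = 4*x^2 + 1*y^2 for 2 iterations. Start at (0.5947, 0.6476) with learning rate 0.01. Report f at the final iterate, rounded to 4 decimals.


Gradient descent on f(x,y) = 4*x^2 + 1*y^2.
Starting point: (0.5947, 0.6476), alpha = 0.01
Step 1: grad_x = 2*4*0.5947 = 4.7576, grad_y = 2*1*0.6476 = 1.2952
  x_1 = 0.5947 - 0.01*4.7576 = 0.5471
  y_1 = 0.6476 - 0.01*1.2952 = 0.6346
Step 2: grad_x = 2*4*0.5471 = 4.377, grad_y = 2*1*0.6346 = 1.2693
  x_2 = 0.5471 - 0.01*4.377 = 0.5034
  y_2 = 0.6346 - 0.01*1.2693 = 0.622
f(0.5034, 0.622) = 4*0.5034^2 + 1*0.622^2 = 1.4003


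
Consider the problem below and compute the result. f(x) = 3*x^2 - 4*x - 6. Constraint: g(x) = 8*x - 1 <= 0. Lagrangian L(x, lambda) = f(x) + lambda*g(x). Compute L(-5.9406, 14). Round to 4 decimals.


Step 1: Evaluate f(x).
f(-5.9406) = 3*(-5.9406)^2 - 4*(-5.9406) - 6 = 123.6346
Step 2: Evaluate g(x).
g(-5.9406) = 8*-5.9406 - 1 = -48.5248
Step 3: Compute Lagrangian.
L = 123.6346 + 14*-48.5248 = -555.7126


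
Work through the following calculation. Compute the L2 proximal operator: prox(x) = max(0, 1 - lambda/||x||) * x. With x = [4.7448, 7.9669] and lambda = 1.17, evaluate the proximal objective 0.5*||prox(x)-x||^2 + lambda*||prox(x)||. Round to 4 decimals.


Step 1: Compute ||x||.
||x|| = 9.2728
Step 2: Compute scaling factor.
scale = max(0, 1 - 1.17/9.2728) = 0.8738
Step 3: prox(x) = [4.1461, 6.9617]
||prox(x)|| = 8.1028
Step 4: Proximal objective.
0.5*||prox-x||^2 = 0.6845
lambda*||prox|| = 9.4803
Total = 10.1647


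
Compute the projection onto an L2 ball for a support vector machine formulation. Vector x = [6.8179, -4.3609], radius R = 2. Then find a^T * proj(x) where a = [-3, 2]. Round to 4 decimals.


Step 1: Compute ||x|| (intermediates to 6 decimals).
||x|| = sqrt(6.8179^2 + (-4.3609)^2) = 8.093282
Step 2: Project.
Since ||x|| > R, scale = R/||x|| = 2/8.093282 = 0.247119, proj(x) = scale * x
proj(x) = [1.684833, -1.077661]
Step 3: Dot product.
a^T * proj(x) = -3*1.684833 + 2*(-1.077661) = -7.2098


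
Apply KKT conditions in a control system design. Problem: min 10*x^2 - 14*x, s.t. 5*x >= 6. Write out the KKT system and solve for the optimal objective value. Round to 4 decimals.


Step 1: Try lambda = 0 (constraint inactive).
x_unc = 14/(2*10) = 0.7
Check: 5*0.7 = 3.5 < 6 -- violated!
Step 2: Constraint must be active: 5*x = 6
x* = 6/5 = 1.2
lambda = (2*10*1.2 - 14)/5 = 2.0
Step 3: Compute optimal value.
f(x*) = 10*1.2^2 - 14*1.2 = -2.4


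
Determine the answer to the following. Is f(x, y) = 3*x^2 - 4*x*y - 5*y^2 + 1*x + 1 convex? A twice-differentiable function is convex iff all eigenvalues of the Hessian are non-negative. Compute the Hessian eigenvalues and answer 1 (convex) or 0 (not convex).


The Hessian of f(x,y) = 3*x^2 - 4*x*y - 5*y^2 + 1*x + 1 is:
H = [[6, -4], [-4, -10]]
Trace = 6 - 10 = -4
Determinant = 6*-10 - (-4)^2 = -76
Discriminant = (-4)^2 - 4*-76 = 320.0
Eigenvalues: lambda_1 = -10.9443, lambda_2 = 6.9443
The function is not convex.

0


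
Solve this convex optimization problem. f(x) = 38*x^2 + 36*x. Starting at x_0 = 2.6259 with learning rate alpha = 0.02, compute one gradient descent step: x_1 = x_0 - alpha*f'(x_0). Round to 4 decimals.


We compute the gradient at x_0 and apply the update.
f'(x) = 76*x + 36
f'(2.6259) = 76*2.6259 + 36 = 235.5684
x_1 = 2.6259 - 0.02*235.5684 = -2.0855


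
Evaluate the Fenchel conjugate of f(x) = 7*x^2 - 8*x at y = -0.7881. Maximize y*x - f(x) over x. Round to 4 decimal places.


f*(y) = sup_x {y*x - a*x^2 - b*x} = sup_x {(y-b)*x - a*x^2}
FOC: (y - b) - 2a*x = 0 => x* = (y - b)/(2a)
x* = (-0.7881 + 8)/(2*7) = 0.5151
f*(-0.7881) = (y-b)^2/(4a) = (-0.7881 + 8)^2/(4*7)
= 52.0115/28 = 1.8576


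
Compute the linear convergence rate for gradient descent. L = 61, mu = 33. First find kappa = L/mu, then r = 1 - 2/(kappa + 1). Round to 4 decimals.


Step 1: Compute the condition number.
kappa = L/mu = 61/33 = 1.8485
Step 2: Compute the convergence rate.
r = 1 - 2/(kappa + 1) = 1 - 2*mu/(L + mu) = (L - mu)/(L + mu) = 28/94 = 0.2979


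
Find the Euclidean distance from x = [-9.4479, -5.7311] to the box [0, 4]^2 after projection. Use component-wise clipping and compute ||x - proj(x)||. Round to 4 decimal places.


Project each component onto [0, 4].
clip(-9.4479) = 0.0, clip(-5.7311) = 0.0
Projection = [0.0, 0.0]
Squared diffs: [89.2628, 32.8455]
Distance = sqrt(122.1083) = 11.0503


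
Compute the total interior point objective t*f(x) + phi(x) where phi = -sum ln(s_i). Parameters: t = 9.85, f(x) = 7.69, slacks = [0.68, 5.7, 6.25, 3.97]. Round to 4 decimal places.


Step 1: Compute log-barrier.
ln values: [-0.3857, 1.7405, 1.8326, 1.3788]
phi = -(-0.3857 + 1.7405 + 1.8326 + 1.3788) = -4.5662
Step 2: Compute augmented objective.
t*f(x) = 9.85*7.69 = 75.7465
Total = 75.7465 - 4.5662 = 71.1803


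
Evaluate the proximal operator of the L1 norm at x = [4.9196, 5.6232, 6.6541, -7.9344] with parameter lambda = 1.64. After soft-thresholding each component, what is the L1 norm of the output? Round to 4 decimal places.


Soft-thresholding with lambda = 1.64:
prox(4.9196) = sign(4.9196)*max(|4.9196| - 1.64, 0) = 3.2796
prox(5.6232) = sign(5.6232)*max(|5.6232| - 1.64, 0) = 3.9832
prox(6.6541) = sign(6.6541)*max(|6.6541| - 1.64, 0) = 5.0141
prox(-7.9344) = sign(-7.9344)*max(|-7.9344| - 1.64, 0) = -6.2944
prox(x) = [3.2796, 3.9832, 5.0141, -6.2944]
||prox(x)||_1 = 3.2796 + 3.9832 + 5.0141 + 6.2944 = 18.5713


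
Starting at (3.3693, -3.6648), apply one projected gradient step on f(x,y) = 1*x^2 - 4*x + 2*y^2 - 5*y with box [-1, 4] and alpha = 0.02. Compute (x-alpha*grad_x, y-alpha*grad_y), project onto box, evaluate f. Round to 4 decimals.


Step 1: Compute gradient at (3.3693, -3.6648).
grad_x = 2*1*3.3693 - 4 = 2.7386
grad_y = 2*2*-3.6648 - 5 = -19.6592
Step 2: Gradient step.
x_raw = 3.3693 - 0.02*2.7386 = 3.3145
y_raw = -3.6648 - 0.02*-19.6592 = -3.2716
Step 3: Project onto [-1, 4].
x_proj = clip(3.3145) = 3.3145
y_proj = clip(-3.2716) = -1.0
Step 4: Evaluate f.
f(3.3145, -1.0) = 4.728


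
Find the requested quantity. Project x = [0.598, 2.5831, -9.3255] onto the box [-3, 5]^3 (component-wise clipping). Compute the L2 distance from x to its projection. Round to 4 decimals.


Project each component onto [-3, 5].
clip(0.598) = 0.598, clip(2.5831) = 2.5831, clip(-9.3255) = -3.0
Projection = [0.598, 2.5831, -3.0]
Squared diffs: [0.0, 0.0, 40.012]
Distance = sqrt(40.012) = 6.3255


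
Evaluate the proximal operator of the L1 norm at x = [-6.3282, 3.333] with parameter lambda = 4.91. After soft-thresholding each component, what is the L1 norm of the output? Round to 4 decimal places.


Soft-thresholding with lambda = 4.91:
prox(-6.3282) = sign(-6.3282)*max(|-6.3282| - 4.91, 0) = -1.4182
prox(3.333) = sign(3.333)*max(|3.333| - 4.91, 0) = 0.0
prox(x) = [-1.4182, 0.0]
||prox(x)||_1 = 1.4182 + 0.0 = 1.4182


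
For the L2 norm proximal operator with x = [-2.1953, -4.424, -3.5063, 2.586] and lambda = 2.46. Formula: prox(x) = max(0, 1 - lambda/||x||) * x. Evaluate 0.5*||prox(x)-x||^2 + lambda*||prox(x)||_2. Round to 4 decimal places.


Step 1: Compute ||x||.
||x|| = 6.5858
Step 2: Compute scaling factor.
scale = max(0, 1 - 2.46/6.5858) = 0.6265
Step 3: prox(x) = [-1.3753, -2.7715, -2.1966, 1.62]
||prox(x)|| = 4.1258
Step 4: Proximal objective.
0.5*||prox-x||^2 = 3.0258
lambda*||prox|| = 10.1495
Total = 13.1752


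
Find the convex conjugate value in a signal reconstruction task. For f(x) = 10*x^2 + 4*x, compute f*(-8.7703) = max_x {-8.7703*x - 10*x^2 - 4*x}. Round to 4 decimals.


f*(y) = sup_x {y*x - a*x^2 - b*x} = sup_x {(y-b)*x - a*x^2}
FOC: (y - b) - 2a*x = 0 => x* = (y - b)/(2a)
x* = (-8.7703 - 4)/(2*10) = -0.6385
f*(-8.7703) = (y-b)^2/(4a) = (-8.7703 - 4)^2/(4*10)
= 163.0806/40 = 4.077


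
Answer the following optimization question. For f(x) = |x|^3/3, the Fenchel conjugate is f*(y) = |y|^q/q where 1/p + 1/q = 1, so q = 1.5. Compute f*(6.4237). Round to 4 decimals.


The conjugate exponent q satisfies 1/p + 1/q = 1.
p = 3, so q = 3/(3 - 1) = 1.5
|y|^q = 6.4237^1.5 = 16.2809
f*(6.4237) = 16.2809 / 1.5 = 10.8539
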